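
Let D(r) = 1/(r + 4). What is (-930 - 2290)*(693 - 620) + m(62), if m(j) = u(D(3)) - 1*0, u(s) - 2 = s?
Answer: -1645405/7 ≈ -2.3506e+5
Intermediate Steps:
D(r) = 1/(4 + r)
u(s) = 2 + s
m(j) = 15/7 (m(j) = (2 + 1/(4 + 3)) - 1*0 = (2 + 1/7) + 0 = (2 + ⅐) + 0 = 15/7 + 0 = 15/7)
(-930 - 2290)*(693 - 620) + m(62) = (-930 - 2290)*(693 - 620) + 15/7 = -3220*73 + 15/7 = -235060 + 15/7 = -1645405/7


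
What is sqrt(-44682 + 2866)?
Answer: 2*I*sqrt(10454) ≈ 204.49*I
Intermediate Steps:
sqrt(-44682 + 2866) = sqrt(-41816) = 2*I*sqrt(10454)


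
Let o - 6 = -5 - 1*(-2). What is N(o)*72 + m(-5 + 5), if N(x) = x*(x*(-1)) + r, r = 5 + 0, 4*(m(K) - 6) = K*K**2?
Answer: -282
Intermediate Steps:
m(K) = 6 + K**3/4 (m(K) = 6 + (K*K**2)/4 = 6 + K**3/4)
o = 3 (o = 6 + (-5 - 1*(-2)) = 6 + (-5 + 2) = 6 - 3 = 3)
r = 5
N(x) = 5 - x**2 (N(x) = x*(x*(-1)) + 5 = x*(-x) + 5 = -x**2 + 5 = 5 - x**2)
N(o)*72 + m(-5 + 5) = (5 - 1*3**2)*72 + (6 + (-5 + 5)**3/4) = (5 - 1*9)*72 + (6 + (1/4)*0**3) = (5 - 9)*72 + (6 + (1/4)*0) = -4*72 + (6 + 0) = -288 + 6 = -282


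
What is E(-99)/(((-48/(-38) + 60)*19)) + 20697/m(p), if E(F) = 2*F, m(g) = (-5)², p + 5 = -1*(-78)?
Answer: 4014393/4850 ≈ 827.71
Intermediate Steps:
p = 73 (p = -5 - 1*(-78) = -5 + 78 = 73)
m(g) = 25
E(-99)/(((-48/(-38) + 60)*19)) + 20697/m(p) = (2*(-99))/(((-48/(-38) + 60)*19)) + 20697/25 = -198*1/(19*(-48*(-1/38) + 60)) + 20697*(1/25) = -198*1/(19*(24/19 + 60)) + 20697/25 = -198/((1164/19)*19) + 20697/25 = -198/1164 + 20697/25 = -198*1/1164 + 20697/25 = -33/194 + 20697/25 = 4014393/4850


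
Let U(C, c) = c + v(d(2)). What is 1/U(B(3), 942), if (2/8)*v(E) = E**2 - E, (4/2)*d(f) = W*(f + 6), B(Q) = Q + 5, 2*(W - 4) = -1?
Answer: 1/1670 ≈ 0.00059880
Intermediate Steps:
W = 7/2 (W = 4 + (1/2)*(-1) = 4 - 1/2 = 7/2 ≈ 3.5000)
B(Q) = 5 + Q
d(f) = 21/2 + 7*f/4 (d(f) = (7*(f + 6)/2)/2 = (7*(6 + f)/2)/2 = (21 + 7*f/2)/2 = 21/2 + 7*f/4)
v(E) = -4*E + 4*E**2 (v(E) = 4*(E**2 - E) = -4*E + 4*E**2)
U(C, c) = 728 + c (U(C, c) = c + 4*(21/2 + (7/4)*2)*(-1 + (21/2 + (7/4)*2)) = c + 4*(21/2 + 7/2)*(-1 + (21/2 + 7/2)) = c + 4*14*(-1 + 14) = c + 4*14*13 = c + 728 = 728 + c)
1/U(B(3), 942) = 1/(728 + 942) = 1/1670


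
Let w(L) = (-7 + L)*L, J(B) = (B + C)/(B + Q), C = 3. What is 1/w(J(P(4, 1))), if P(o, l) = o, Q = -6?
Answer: 4/147 ≈ 0.027211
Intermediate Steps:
J(B) = (3 + B)/(-6 + B) (J(B) = (B + 3)/(B - 6) = (3 + B)/(-6 + B))
w(L) = L*(-7 + L)
1/w(J(P(4, 1))) = 1/(((3 + 4)/(-6 + 4))*(-7 + (3 + 4)/(-6 + 4))) = 1/((7/(-2))*(-7 + 7/(-2))) = 1/((-1/2*7)*(-7 - 1/2*7)) = 1/(-7*(-7 - 7/2)/2) = 1/(-7/2*(-21/2)) = 1/(147/4) = 4/147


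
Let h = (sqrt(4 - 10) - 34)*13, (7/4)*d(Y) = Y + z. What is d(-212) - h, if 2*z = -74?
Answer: 2098/7 - 13*I*sqrt(6) ≈ 299.71 - 31.843*I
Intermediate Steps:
z = -37 (z = (1/2)*(-74) = -37)
d(Y) = -148/7 + 4*Y/7 (d(Y) = 4*(Y - 37)/7 = 4*(-37 + Y)/7 = -148/7 + 4*Y/7)
h = -442 + 13*I*sqrt(6) (h = (sqrt(-6) - 34)*13 = (I*sqrt(6) - 34)*13 = (-34 + I*sqrt(6))*13 = -442 + 13*I*sqrt(6) ≈ -442.0 + 31.843*I)
d(-212) - h = (-148/7 + (4/7)*(-212)) - (-442 + 13*I*sqrt(6)) = (-148/7 - 848/7) + (442 - 13*I*sqrt(6)) = -996/7 + (442 - 13*I*sqrt(6)) = 2098/7 - 13*I*sqrt(6)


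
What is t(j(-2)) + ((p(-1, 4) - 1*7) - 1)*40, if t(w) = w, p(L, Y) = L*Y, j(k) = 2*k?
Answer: -484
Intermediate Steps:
t(j(-2)) + ((p(-1, 4) - 1*7) - 1)*40 = 2*(-2) + ((-1*4 - 1*7) - 1)*40 = -4 + ((-4 - 7) - 1)*40 = -4 + (-11 - 1)*40 = -4 - 12*40 = -4 - 480 = -484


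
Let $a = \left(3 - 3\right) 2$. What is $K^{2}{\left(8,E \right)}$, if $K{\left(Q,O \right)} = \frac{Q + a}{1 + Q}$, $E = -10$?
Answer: $\frac{64}{81} \approx 0.79012$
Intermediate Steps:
$a = 0$ ($a = 0 \cdot 2 = 0$)
$K{\left(Q,O \right)} = \frac{Q}{1 + Q}$ ($K{\left(Q,O \right)} = \frac{Q + 0}{1 + Q} = \frac{Q}{1 + Q}$)
$K^{2}{\left(8,E \right)} = \left(\frac{8}{1 + 8}\right)^{2} = \left(\frac{8}{9}\right)^{2} = \frac{64}{81}$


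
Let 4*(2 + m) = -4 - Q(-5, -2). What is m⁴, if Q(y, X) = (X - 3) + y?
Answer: 1/16 ≈ 0.062500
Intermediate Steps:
Q(y, X) = -3 + X + y (Q(y, X) = (-3 + X) + y = -3 + X + y)
m = -½ (m = -2 + (-4 - (-3 - 2 - 5))/4 = -2 + (-4 - 1*(-10))/4 = -2 + (-4 + 10)/4 = -2 + (¼)*6 = -2 + 3/2 = -½ ≈ -0.50000)
m⁴ = (-½)⁴ = 1/16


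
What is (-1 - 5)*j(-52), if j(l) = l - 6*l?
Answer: -1560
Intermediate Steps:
j(l) = -5*l
(-1 - 5)*j(-52) = (-1 - 5)*(-5*(-52)) = -6*260 = -1560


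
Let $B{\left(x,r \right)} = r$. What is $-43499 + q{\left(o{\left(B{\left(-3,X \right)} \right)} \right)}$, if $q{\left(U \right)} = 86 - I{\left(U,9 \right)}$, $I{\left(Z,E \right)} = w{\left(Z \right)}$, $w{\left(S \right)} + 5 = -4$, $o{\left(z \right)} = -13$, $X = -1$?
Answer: $-43404$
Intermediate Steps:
$w{\left(S \right)} = -9$ ($w{\left(S \right)} = -5 - 4 = -9$)
$I{\left(Z,E \right)} = -9$
$q{\left(U \right)} = 95$ ($q{\left(U \right)} = 86 - -9 = 86 + 9 = 95$)
$-43499 + q{\left(o{\left(B{\left(-3,X \right)} \right)} \right)} = -43499 + 95 = -43404$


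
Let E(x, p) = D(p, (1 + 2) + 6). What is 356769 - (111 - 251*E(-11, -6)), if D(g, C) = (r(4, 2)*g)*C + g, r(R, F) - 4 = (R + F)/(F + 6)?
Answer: 581541/2 ≈ 2.9077e+5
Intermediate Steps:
r(R, F) = 4 + (F + R)/(6 + F) (r(R, F) = 4 + (R + F)/(F + 6) = 4 + (F + R)/(6 + F))
D(g, C) = g + 19*C*g/4 (D(g, C) = (((24 + 4 + 5*2)/(6 + 2))*g)*C + g = (((24 + 4 + 10)/8)*g)*C + g = (((⅛)*38)*g)*C + g = (19*g/4)*C + g = 19*C*g/4 + g = g + 19*C*g/4)
E(x, p) = 175*p/4 (E(x, p) = p*(4 + 19*((1 + 2) + 6))/4 = p*(4 + 19*(3 + 6))/4 = p*(4 + 19*9)/4 = p*(4 + 171)/4 = (¼)*p*175 = 175*p/4)
356769 - (111 - 251*E(-11, -6)) = 356769 - (111 - 43925*(-6)/4) = 356769 - (111 - 251*(-525/2)) = 356769 - (111 + 131775/2) = 356769 - 1*131997/2 = 356769 - 131997/2 = 581541/2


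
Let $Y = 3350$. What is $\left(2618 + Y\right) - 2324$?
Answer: $3644$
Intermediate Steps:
$\left(2618 + Y\right) - 2324 = \left(2618 + 3350\right) - 2324 = 5968 - 2324 = 3644$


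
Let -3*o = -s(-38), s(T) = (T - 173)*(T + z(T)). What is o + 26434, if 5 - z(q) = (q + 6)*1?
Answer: 79513/3 ≈ 26504.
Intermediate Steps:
z(q) = -1 - q (z(q) = 5 - (q + 6) = 5 - (6 + q) = 5 + (-6 - q) = -1 - q)
s(T) = 173 - T (s(T) = (T - 173)*(T + (-1 - T)) = (-173 + T)*(-1) = 173 - T)
o = 211/3 (o = -(-1)*(173 - 1*(-38))/3 = -(-1)*(173 + 38)/3 = -(-1)*211/3 = -1/3*(-211) = 211/3 ≈ 70.333)
o + 26434 = 211/3 + 26434 = 79513/3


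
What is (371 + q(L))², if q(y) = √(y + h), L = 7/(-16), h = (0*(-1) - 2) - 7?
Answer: (1484 + I*√151)²/16 ≈ 1.3763e+5 + 2279.5*I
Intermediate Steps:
h = -9 (h = (0 - 2) - 7 = -2 - 7 = -9)
L = -7/16 (L = 7*(-1/16) = -7/16 ≈ -0.43750)
q(y) = √(-9 + y) (q(y) = √(y - 9) = √(-9 + y))
(371 + q(L))² = (371 + √(-9 - 7/16))² = (371 + √(-151/16))² = (371 + I*√151/4)²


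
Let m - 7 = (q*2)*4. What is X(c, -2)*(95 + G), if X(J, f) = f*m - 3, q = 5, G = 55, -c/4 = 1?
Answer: -14550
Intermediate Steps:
c = -4 (c = -4*1 = -4)
m = 47 (m = 7 + (5*2)*4 = 7 + 10*4 = 7 + 40 = 47)
X(J, f) = -3 + 47*f (X(J, f) = f*47 - 3 = 47*f - 3 = -3 + 47*f)
X(c, -2)*(95 + G) = (-3 + 47*(-2))*(95 + 55) = (-3 - 94)*150 = -97*150 = -14550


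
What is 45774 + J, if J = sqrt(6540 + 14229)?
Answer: 45774 + sqrt(20769) ≈ 45918.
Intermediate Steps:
J = sqrt(20769) ≈ 144.11
45774 + J = 45774 + sqrt(20769)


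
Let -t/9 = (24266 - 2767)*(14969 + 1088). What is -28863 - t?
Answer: 3106856124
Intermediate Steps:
t = -3106884987 (t = -9*(24266 - 2767)*(14969 + 1088) = -193491*16057 = -9*345209443 = -3106884987)
-28863 - t = -28863 - 1*(-3106884987) = -28863 + 3106884987 = 3106856124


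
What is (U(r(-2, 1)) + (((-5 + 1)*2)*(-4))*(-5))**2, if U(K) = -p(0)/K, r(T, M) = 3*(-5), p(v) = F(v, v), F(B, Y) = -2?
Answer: 5769604/225 ≈ 25643.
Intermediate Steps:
p(v) = -2
r(T, M) = -15
U(K) = 2/K (U(K) = -(-2)/K = 2/K)
(U(r(-2, 1)) + (((-5 + 1)*2)*(-4))*(-5))**2 = (2/(-15) + (((-5 + 1)*2)*(-4))*(-5))**2 = (2*(-1/15) + (-4*2*(-4))*(-5))**2 = (-2/15 - 8*(-4)*(-5))**2 = (-2/15 + 32*(-5))**2 = (-2/15 - 160)**2 = (-2402/15)**2 = 5769604/225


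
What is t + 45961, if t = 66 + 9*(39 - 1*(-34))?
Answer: 46684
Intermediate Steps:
t = 723 (t = 66 + 9*(39 + 34) = 66 + 9*73 = 66 + 657 = 723)
t + 45961 = 723 + 45961 = 46684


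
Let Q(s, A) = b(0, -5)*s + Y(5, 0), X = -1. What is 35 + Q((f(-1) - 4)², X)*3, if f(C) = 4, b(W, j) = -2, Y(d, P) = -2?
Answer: 29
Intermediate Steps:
Q(s, A) = -2 - 2*s (Q(s, A) = -2*s - 2 = -2 - 2*s)
35 + Q((f(-1) - 4)², X)*3 = 35 + (-2 - 2*(4 - 4)²)*3 = 35 + (-2 - 2*0²)*3 = 35 + (-2 - 2*0)*3 = 35 + (-2 + 0)*3 = 35 - 2*3 = 35 - 6 = 29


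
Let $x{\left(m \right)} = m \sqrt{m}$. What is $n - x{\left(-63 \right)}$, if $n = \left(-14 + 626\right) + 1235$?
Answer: $1847 + 189 i \sqrt{7} \approx 1847.0 + 500.05 i$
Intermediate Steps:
$n = 1847$ ($n = 612 + 1235 = 1847$)
$x{\left(m \right)} = m^{\frac{3}{2}}$
$n - x{\left(-63 \right)} = 1847 - \left(-63\right)^{\frac{3}{2}} = 1847 - - 189 i \sqrt{7} = 1847 + 189 i \sqrt{7}$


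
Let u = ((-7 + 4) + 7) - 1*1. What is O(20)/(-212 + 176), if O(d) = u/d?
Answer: -1/240 ≈ -0.0041667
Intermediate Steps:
u = 3 (u = (-3 + 7) - 1 = 4 - 1 = 3)
O(d) = 3/d
O(20)/(-212 + 176) = (3/20)/(-212 + 176) = (3*(1/20))/(-36) = -1/36*3/20 = -1/240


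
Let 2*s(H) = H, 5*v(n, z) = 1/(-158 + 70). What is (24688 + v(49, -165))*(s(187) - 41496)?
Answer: -179897489359/176 ≈ -1.0221e+9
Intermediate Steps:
v(n, z) = -1/440 (v(n, z) = 1/(5*(-158 + 70)) = (⅕)/(-88) = (⅕)*(-1/88) = -1/440)
s(H) = H/2
(24688 + v(49, -165))*(s(187) - 41496) = (24688 - 1/440)*((½)*187 - 41496) = 10862719*(187/2 - 41496)/440 = (10862719/440)*(-82805/2) = -179897489359/176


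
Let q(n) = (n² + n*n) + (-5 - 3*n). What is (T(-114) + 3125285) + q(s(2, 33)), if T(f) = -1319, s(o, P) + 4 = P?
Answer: 3125556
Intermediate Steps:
s(o, P) = -4 + P
q(n) = -5 - 3*n + 2*n² (q(n) = (n² + n²) + (-5 - 3*n) = 2*n² + (-5 - 3*n) = -5 - 3*n + 2*n²)
(T(-114) + 3125285) + q(s(2, 33)) = (-1319 + 3125285) + (-5 - 3*(-4 + 33) + 2*(-4 + 33)²) = 3123966 + (-5 - 3*29 + 2*29²) = 3123966 + (-5 - 87 + 2*841) = 3123966 + (-5 - 87 + 1682) = 3123966 + 1590 = 3125556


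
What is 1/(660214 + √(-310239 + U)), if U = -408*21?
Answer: 660214/435882844603 - 3*I*√35423/435882844603 ≈ 1.5147e-6 - 1.2954e-9*I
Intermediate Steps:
U = -8568
1/(660214 + √(-310239 + U)) = 1/(660214 + √(-310239 - 8568)) = 1/(660214 + √(-318807)) = 1/(660214 + 3*I*√35423)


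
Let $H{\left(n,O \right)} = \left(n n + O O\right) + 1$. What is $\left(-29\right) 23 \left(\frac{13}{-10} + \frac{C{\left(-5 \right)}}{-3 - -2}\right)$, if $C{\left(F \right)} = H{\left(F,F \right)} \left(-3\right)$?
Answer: $- \frac{1011839}{10} \approx -1.0118 \cdot 10^{5}$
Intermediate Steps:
$H{\left(n,O \right)} = 1 + O^{2} + n^{2}$ ($H{\left(n,O \right)} = \left(n^{2} + O^{2}\right) + 1 = \left(O^{2} + n^{2}\right) + 1 = 1 + O^{2} + n^{2}$)
$C{\left(F \right)} = -3 - 6 F^{2}$ ($C{\left(F \right)} = \left(1 + F^{2} + F^{2}\right) \left(-3\right) = \left(1 + 2 F^{2}\right) \left(-3\right) = -3 - 6 F^{2}$)
$\left(-29\right) 23 \left(\frac{13}{-10} + \frac{C{\left(-5 \right)}}{-3 - -2}\right) = \left(-29\right) 23 \left(\frac{13}{-10} + \frac{-3 - 6 \left(-5\right)^{2}}{-3 - -2}\right) = - 667 \left(13 \left(- \frac{1}{10}\right) + \frac{-3 - 150}{-3 + 2}\right) = - 667 \left(- \frac{13}{10} + \frac{-3 - 150}{-1}\right) = - 667 \left(- \frac{13}{10} - -153\right) = - 667 \left(- \frac{13}{10} + 153\right) = \left(-667\right) \frac{1517}{10} = - \frac{1011839}{10}$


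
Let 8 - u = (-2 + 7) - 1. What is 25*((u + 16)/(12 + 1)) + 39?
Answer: 1007/13 ≈ 77.462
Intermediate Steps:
u = 4 (u = 8 - ((-2 + 7) - 1) = 8 - (5 - 1) = 8 - 1*4 = 8 - 4 = 4)
25*((u + 16)/(12 + 1)) + 39 = 25*((4 + 16)/(12 + 1)) + 39 = 25*(20/13) + 39 = 500/13 + 39 = 1007/13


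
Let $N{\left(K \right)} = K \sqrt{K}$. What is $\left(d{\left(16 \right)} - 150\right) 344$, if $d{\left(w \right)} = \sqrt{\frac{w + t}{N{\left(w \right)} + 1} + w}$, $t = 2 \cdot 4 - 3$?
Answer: $-51600 + \frac{344 \sqrt{68965}}{65} \approx -50210.0$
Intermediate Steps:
$t = 5$ ($t = 8 - 3 = 5$)
$N{\left(K \right)} = K^{\frac{3}{2}}$
$d{\left(w \right)} = \sqrt{w + \frac{5 + w}{1 + w^{\frac{3}{2}}}}$ ($d{\left(w \right)} = \sqrt{\frac{w + 5}{w^{\frac{3}{2}} + 1} + w} = \sqrt{\frac{5 + w}{1 + w^{\frac{3}{2}}} + w} = \sqrt{w + \frac{5 + w}{1 + w^{\frac{3}{2}}}}$)
$\left(d{\left(16 \right)} - 150\right) 344 = \left(\sqrt{\frac{5 + 16^{\frac{5}{2}} + 2 \cdot 16}{1 + 16^{\frac{3}{2}}}} - 150\right) 344 = \left(\sqrt{\frac{5 + 1024 + 32}{1 + 64}} - 150\right) 344 = \left(\sqrt{\frac{1}{65} \cdot 1061} - 150\right) 344 = \left(\sqrt{\frac{1061}{65}} - 150\right) 344 = \left(\frac{\sqrt{68965}}{65} - 150\right) 344 = \left(-150 + \frac{\sqrt{68965}}{65}\right) 344 = -51600 + \frac{344 \sqrt{68965}}{65}$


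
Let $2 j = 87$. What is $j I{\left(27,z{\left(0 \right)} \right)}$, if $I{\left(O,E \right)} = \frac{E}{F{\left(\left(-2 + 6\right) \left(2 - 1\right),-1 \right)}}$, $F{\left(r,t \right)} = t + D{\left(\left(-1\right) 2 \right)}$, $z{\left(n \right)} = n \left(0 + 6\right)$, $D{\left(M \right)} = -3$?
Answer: $0$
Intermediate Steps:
$j = \frac{87}{2}$ ($j = \frac{1}{2} \cdot 87 = \frac{87}{2} \approx 43.5$)
$z{\left(n \right)} = 6 n$ ($z{\left(n \right)} = n 6 = 6 n$)
$F{\left(r,t \right)} = -3 + t$ ($F{\left(r,t \right)} = t - 3 = -3 + t$)
$I{\left(O,E \right)} = - \frac{E}{4}$ ($I{\left(O,E \right)} = \frac{E}{-3 - 1} = \frac{E}{-4} = E \left(- \frac{1}{4}\right) = - \frac{E}{4}$)
$j I{\left(27,z{\left(0 \right)} \right)} = \frac{87 \left(- \frac{6 \cdot 0}{4}\right)}{2} = \frac{87 \left(\left(- \frac{1}{4}\right) 0\right)}{2} = \frac{87}{2} \cdot 0 = 0$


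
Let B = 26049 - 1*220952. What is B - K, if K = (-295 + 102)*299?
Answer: -137196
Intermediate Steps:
B = -194903 (B = 26049 - 220952 = -194903)
K = -57707 (K = -193*299 = -57707)
B - K = -194903 - 1*(-57707) = -194903 + 57707 = -137196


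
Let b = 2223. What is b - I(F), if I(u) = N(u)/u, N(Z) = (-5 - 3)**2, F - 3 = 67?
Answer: 77773/35 ≈ 2222.1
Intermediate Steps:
F = 70 (F = 3 + 67 = 70)
N(Z) = 64 (N(Z) = (-8)**2 = 64)
I(u) = 64/u
b - I(F) = 2223 - 64/70 = 2223 - 1*32/35 = 2223 - 32/35 = 77773/35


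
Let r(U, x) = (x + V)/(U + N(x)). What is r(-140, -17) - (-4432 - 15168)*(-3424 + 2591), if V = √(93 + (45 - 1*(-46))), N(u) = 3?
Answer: -2236771583/137 - 2*√46/137 ≈ -1.6327e+7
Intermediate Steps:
V = 2*√46 (V = √(93 + (45 + 46)) = √(93 + 91) = √184 = 2*√46 ≈ 13.565)
r(U, x) = (x + 2*√46)/(3 + U) (r(U, x) = (x + 2*√46)/(U + 3) = (x + 2*√46)/(3 + U))
r(-140, -17) - (-4432 - 15168)*(-3424 + 2591) = (-17 + 2*√46)/(3 - 140) - (-4432 - 15168)*(-3424 + 2591) = (-17 + 2*√46)/(-137) - (-19600)*(-833) = -(-17 + 2*√46)/137 - 1*16326800 = (17/137 - 2*√46/137) - 16326800 = -2236771583/137 - 2*√46/137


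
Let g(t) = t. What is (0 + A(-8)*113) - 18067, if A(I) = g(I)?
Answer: -18971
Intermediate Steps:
A(I) = I
(0 + A(-8)*113) - 18067 = (0 - 8*113) - 18067 = (0 - 904) - 18067 = -904 - 18067 = -18971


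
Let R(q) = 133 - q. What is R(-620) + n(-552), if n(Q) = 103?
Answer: 856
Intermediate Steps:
R(-620) + n(-552) = (133 - 1*(-620)) + 103 = (133 + 620) + 103 = 753 + 103 = 856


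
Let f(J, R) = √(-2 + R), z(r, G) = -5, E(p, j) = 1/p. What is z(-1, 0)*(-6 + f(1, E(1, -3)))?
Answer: 30 - 5*I ≈ 30.0 - 5.0*I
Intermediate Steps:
z(-1, 0)*(-6 + f(1, E(1, -3))) = -5*(-6 + √(-2 + 1/1)) = -5*(-6 + √(-2 + 1)) = -5*(-6 + √(-1)) = -5*(-6 + I) = 30 - 5*I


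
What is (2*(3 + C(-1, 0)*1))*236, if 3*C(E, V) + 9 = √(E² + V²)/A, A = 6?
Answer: 236/9 ≈ 26.222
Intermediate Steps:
C(E, V) = -3 + √(E² + V²)/18 (C(E, V) = -3 + (√(E² + V²)/6)/3 = -3 + √(E² + V²)/18)
(2*(3 + C(-1, 0)*1))*236 = (2*(3 + (-3 + √((-1)² + 0²)/18)*1))*236 = (2*(3 + (-3 + √(1 + 0)/18)*1))*236 = (2*(3 + (-3 + √1/18)*1))*236 = (2*(3 + (-3 + (1/18)*1)*1))*236 = (2*(3 + (-3 + 1/18)*1))*236 = (2*(3 - 53/18*1))*236 = (2*(3 - 53/18))*236 = (2*(1/18))*236 = (⅑)*236 = 236/9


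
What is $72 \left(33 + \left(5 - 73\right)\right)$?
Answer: $-2520$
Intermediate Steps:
$72 \left(33 + \left(5 - 73\right)\right) = 72 \left(33 - 68\right) = 72 \left(-35\right) = -2520$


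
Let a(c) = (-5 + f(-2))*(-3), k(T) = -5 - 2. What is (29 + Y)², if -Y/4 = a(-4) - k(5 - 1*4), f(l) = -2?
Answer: 6889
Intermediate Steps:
k(T) = -7
a(c) = 21 (a(c) = (-5 - 2)*(-3) = -7*(-3) = 21)
Y = -112 (Y = -4*(21 - 1*(-7)) = -4*(21 + 7) = -4*28 = -112)
(29 + Y)² = (29 - 112)² = (-83)² = 6889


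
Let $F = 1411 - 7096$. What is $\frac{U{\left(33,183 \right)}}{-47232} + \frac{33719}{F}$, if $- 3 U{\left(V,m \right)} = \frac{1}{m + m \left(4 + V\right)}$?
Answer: $- \frac{11075050326937}{1867245799680} \approx -5.9312$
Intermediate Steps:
$U{\left(V,m \right)} = - \frac{1}{3 \left(m + m \left(4 + V\right)\right)}$
$F = -5685$
$\frac{U{\left(33,183 \right)}}{-47232} + \frac{33719}{F} = \frac{\left(- \frac{1}{3}\right) \frac{1}{183} \frac{1}{5 + 33}}{-47232} + \frac{33719}{-5685} = \left(- \frac{1}{3}\right) \frac{1}{183} \cdot \frac{1}{38} \left(- \frac{1}{47232}\right) + 33719 \left(- \frac{1}{5685}\right) = \left(- \frac{1}{3}\right) \frac{1}{183} \cdot \frac{1}{38} \left(- \frac{1}{47232}\right) - \frac{33719}{5685} = \left(- \frac{1}{20862}\right) \left(- \frac{1}{47232}\right) - \frac{33719}{5685} = \frac{1}{985353984} - \frac{33719}{5685} = - \frac{11075050326937}{1867245799680}$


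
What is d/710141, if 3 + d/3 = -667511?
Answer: -2002542/710141 ≈ -2.8199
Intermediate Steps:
d = -2002542 (d = -9 + 3*(-667511) = -9 - 2002533 = -2002542)
d/710141 = -2002542/710141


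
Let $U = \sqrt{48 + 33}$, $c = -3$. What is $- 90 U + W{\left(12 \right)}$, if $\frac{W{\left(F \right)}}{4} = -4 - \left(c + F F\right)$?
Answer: $-1390$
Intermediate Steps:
$W{\left(F \right)} = -4 - 4 F^{2}$ ($W{\left(F \right)} = 4 \left(-4 - \left(-3 + F F\right)\right) = 4 \left(-4 - \left(-3 + F^{2}\right)\right) = 4 \left(-1 - F^{2}\right) = -4 - 4 F^{2}$)
$U = 9$ ($U = \sqrt{81} = 9$)
$- 90 U + W{\left(12 \right)} = \left(-90\right) 9 - \left(4 + 4 \cdot 12^{2}\right) = -810 - 580 = -1390$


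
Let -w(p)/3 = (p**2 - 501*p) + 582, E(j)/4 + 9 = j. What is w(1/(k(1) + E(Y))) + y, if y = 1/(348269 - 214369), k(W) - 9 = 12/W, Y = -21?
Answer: -770431406533/437451300 ≈ -1761.2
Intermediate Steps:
E(j) = -36 + 4*j
k(W) = 9 + 12/W
y = 1/133900 ≈ 7.4683e-6
w(p) = -1746 - 3*p**2 + 1503*p (w(p) = -3*((p**2 - 501*p) + 582) = -3*(582 + p**2 - 501*p) = -1746 - 3*p**2 + 1503*p)
w(1/(k(1) + E(Y))) + y = (-1746 - 3/((9 + 12/1) + (-36 + 4*(-21)))**2 + 1503/((9 + 12/1) + (-36 + 4*(-21)))) + 1/133900 = (-1746 - 3/((9 + 12*1) + (-36 - 84))**2 + 1503/((9 + 12*1) + (-36 - 84))) + 1/133900 = (-1746 - 3/((9 + 12) - 120)**2 + 1503/((9 + 12) - 120)) + 1/133900 = (-1746 - 3/(21 - 120)**2 + 1503/(21 - 120)) + 1/133900 = (-1746 - 3*(1/(-99))**2 + 1503/(-99)) + 1/133900 = (-1746 - 3*(-1/99)**2 + 1503*(-1/99)) + 1/133900 = (-1746 - 3*1/9801 - 167/11) + 1/133900 = (-1746 - 1/3267 - 167/11) + 1/133900 = -5753782/3267 + 1/133900 = -770431406533/437451300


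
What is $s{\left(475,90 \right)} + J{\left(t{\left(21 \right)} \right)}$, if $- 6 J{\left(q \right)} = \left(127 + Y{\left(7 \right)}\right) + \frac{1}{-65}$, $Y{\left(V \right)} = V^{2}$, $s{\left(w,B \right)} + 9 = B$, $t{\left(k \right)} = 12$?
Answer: $\frac{6717}{130} \approx 51.669$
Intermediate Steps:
$s{\left(w,B \right)} = -9 + B$
$J{\left(q \right)} = - \frac{3813}{130}$ ($J{\left(q \right)} = - \frac{\left(127 + 7^{2}\right) + \frac{1}{-65}}{6} = - \frac{\left(127 + 49\right) - \frac{1}{65}}{6} = - \frac{176 - \frac{1}{65}}{6} = \left(- \frac{1}{6}\right) \frac{11439}{65} = - \frac{3813}{130}$)
$s{\left(475,90 \right)} + J{\left(t{\left(21 \right)} \right)} = \left(-9 + 90\right) - \frac{3813}{130} = 81 - \frac{3813}{130} = \frac{6717}{130}$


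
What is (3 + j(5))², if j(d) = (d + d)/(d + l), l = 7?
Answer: 529/36 ≈ 14.694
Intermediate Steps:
j(d) = 2*d/(7 + d) (j(d) = (d + d)/(d + 7) = (2*d)/(7 + d) = 2*d/(7 + d))
(3 + j(5))² = (3 + 2*5/(7 + 5))² = (3 + 2*5/12)² = (3 + 2*5*(1/12))² = (3 + ⅚)² = (23/6)² = 529/36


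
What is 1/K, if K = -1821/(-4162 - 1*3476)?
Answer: 2546/607 ≈ 4.1944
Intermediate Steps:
K = 607/2546 (K = -1821/(-4162 - 3476) = -1821/(-7638) = -1821*(-1/7638) = 607/2546 ≈ 0.23841)
1/K = 1/(607/2546) = 2546/607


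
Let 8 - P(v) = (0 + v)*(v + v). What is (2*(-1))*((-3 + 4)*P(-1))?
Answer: -12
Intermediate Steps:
P(v) = 8 - 2*v² (P(v) = 8 - (0 + v)*(v + v) = 8 - v*2*v = 8 - 2*v²)
(2*(-1))*((-3 + 4)*P(-1)) = (2*(-1))*((-3 + 4)*(8 - 2*(-1)²)) = -2*(8 - 2*1) = -2*(8 - 2) = -2*6 = -12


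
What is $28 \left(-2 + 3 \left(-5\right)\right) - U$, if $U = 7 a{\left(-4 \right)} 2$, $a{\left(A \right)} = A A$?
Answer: $-700$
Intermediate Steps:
$a{\left(A \right)} = A^{2}$
$U = 224$ ($U = 7 \left(-4\right)^{2} \cdot 2 = 7 \cdot 16 \cdot 2 = 112 \cdot 2 = 224$)
$28 \left(-2 + 3 \left(-5\right)\right) - U = 28 \left(-2 + 3 \left(-5\right)\right) - 224 = 28 \left(-2 - 15\right) - 224 = 28 \left(-17\right) - 224 = -476 - 224 = -700$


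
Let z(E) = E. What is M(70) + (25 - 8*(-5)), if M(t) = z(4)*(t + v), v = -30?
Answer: 225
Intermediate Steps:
M(t) = -120 + 4*t (M(t) = 4*(t - 30) = 4*(-30 + t) = -120 + 4*t)
M(70) + (25 - 8*(-5)) = (-120 + 4*70) + (25 - 8*(-5)) = (-120 + 280) + (25 + 40) = 160 + 65 = 225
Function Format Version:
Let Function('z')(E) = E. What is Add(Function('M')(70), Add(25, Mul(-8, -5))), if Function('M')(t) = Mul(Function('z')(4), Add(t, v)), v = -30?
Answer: 225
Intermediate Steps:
Function('M')(t) = Add(-120, Mul(4, t)) (Function('M')(t) = Mul(4, Add(t, -30)) = Mul(4, Add(-30, t)) = Add(-120, Mul(4, t)))
Add(Function('M')(70), Add(25, Mul(-8, -5))) = Add(Add(-120, Mul(4, 70)), Add(25, Mul(-8, -5))) = Add(Add(-120, 280), Add(25, 40)) = Add(160, 65) = 225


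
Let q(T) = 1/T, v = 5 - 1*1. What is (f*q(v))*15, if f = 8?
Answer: 30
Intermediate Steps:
v = 4 (v = 5 - 1 = 4)
(f*q(v))*15 = (8/4)*15 = (8*(¼))*15 = 2*15 = 30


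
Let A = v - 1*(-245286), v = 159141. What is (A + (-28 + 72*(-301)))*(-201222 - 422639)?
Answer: -238768448947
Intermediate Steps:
A = 404427 (A = 159141 - 1*(-245286) = 159141 + 245286 = 404427)
(A + (-28 + 72*(-301)))*(-201222 - 422639) = (404427 + (-28 + 72*(-301)))*(-201222 - 422639) = (404427 + (-28 - 21672))*(-623861) = (404427 - 21700)*(-623861) = 382727*(-623861) = -238768448947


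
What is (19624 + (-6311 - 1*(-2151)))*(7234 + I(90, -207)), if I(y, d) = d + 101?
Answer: 110227392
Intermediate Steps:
I(y, d) = 101 + d
(19624 + (-6311 - 1*(-2151)))*(7234 + I(90, -207)) = (19624 + (-6311 - 1*(-2151)))*(7234 + (101 - 207)) = (19624 + (-6311 + 2151))*(7234 - 106) = (19624 - 4160)*7128 = 15464*7128 = 110227392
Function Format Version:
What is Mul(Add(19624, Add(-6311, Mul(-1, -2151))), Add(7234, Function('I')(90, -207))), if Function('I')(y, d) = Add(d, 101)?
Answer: 110227392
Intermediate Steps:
Function('I')(y, d) = Add(101, d)
Mul(Add(19624, Add(-6311, Mul(-1, -2151))), Add(7234, Function('I')(90, -207))) = Mul(Add(19624, Add(-6311, Mul(-1, -2151))), Add(7234, Add(101, -207))) = Mul(Add(19624, Add(-6311, 2151)), Add(7234, -106)) = Mul(Add(19624, -4160), 7128) = Mul(15464, 7128) = 110227392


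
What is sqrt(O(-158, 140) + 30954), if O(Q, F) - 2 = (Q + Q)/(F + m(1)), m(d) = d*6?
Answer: 3*sqrt(18328110)/73 ≈ 175.94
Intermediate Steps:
m(d) = 6*d
O(Q, F) = 2 + 2*Q/(6 + F) (O(Q, F) = 2 + (Q + Q)/(F + 6*1) = 2 + (2*Q)/(F + 6) = 2 + (2*Q)/(6 + F) = 2 + 2*Q/(6 + F))
sqrt(O(-158, 140) + 30954) = sqrt(2*(6 + 140 - 158)/(6 + 140) + 30954) = sqrt(2*(-12)/146 + 30954) = sqrt(2*(1/146)*(-12) + 30954) = sqrt(-12/73 + 30954) = sqrt(2259630/73) = 3*sqrt(18328110)/73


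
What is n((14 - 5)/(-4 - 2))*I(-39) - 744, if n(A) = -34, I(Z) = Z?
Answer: 582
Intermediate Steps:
n((14 - 5)/(-4 - 2))*I(-39) - 744 = -34*(-39) - 744 = 1326 - 744 = 582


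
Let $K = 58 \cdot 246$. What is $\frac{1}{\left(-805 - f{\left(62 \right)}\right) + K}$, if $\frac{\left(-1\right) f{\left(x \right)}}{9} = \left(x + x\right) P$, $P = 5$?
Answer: $\frac{1}{19043} \approx 5.2513 \cdot 10^{-5}$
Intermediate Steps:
$f{\left(x \right)} = - 90 x$ ($f{\left(x \right)} = - 9 \left(x + x\right) 5 = - 9 \cdot 2 x 5 = - 9 \cdot 10 x = - 90 x$)
$K = 14268$
$\frac{1}{\left(-805 - f{\left(62 \right)}\right) + K} = \frac{1}{\left(-805 - \left(-90\right) 62\right) + 14268} = \frac{1}{\left(-805 - -5580\right) + 14268} = \frac{1}{\left(-805 + 5580\right) + 14268} = \frac{1}{4775 + 14268} = \frac{1}{19043}$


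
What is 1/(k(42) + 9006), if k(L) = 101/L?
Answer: 42/378353 ≈ 0.00011101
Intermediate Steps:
1/(k(42) + 9006) = 1/(101/42 + 9006) = 1/(378353/42) = 42/378353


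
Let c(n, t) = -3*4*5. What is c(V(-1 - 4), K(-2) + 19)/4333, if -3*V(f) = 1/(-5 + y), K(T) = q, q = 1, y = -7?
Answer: -60/4333 ≈ -0.013847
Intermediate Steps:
K(T) = 1
V(f) = 1/36 (V(f) = -1/(3*(-5 - 7)) = -1/3/(-12) = -1/3*(-1/12) = 1/36)
c(n, t) = -60 (c(n, t) = -12*5 = -60)
c(V(-1 - 4), K(-2) + 19)/4333 = -60/4333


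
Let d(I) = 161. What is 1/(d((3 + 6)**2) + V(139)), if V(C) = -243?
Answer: -1/82 ≈ -0.012195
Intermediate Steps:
1/(d((3 + 6)**2) + V(139)) = 1/(161 - 243) = 1/(-82) = -1/82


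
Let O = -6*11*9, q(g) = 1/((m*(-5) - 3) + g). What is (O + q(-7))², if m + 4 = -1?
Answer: 79370281/225 ≈ 3.5276e+5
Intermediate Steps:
m = -5 (m = -4 - 1 = -5)
q(g) = 1/(22 + g) (q(g) = 1/((-5*(-5) - 3) + g) = 1/((25 - 3) + g) = 1/(22 + g))
O = -594 (O = -66*9 = -594)
(O + q(-7))² = (-594 + 1/(22 - 7))² = (-594 + 1/15)² = (-8909/15)² = 79370281/225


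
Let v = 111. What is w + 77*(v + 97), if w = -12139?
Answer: 3877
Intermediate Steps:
w + 77*(v + 97) = -12139 + 77*(111 + 97) = -12139 + 77*208 = -12139 + 16016 = 3877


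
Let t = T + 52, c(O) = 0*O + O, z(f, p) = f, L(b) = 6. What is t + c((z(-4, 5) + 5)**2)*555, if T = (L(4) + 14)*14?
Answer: 887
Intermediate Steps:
c(O) = O (c(O) = 0 + O = O)
T = 280 (T = (6 + 14)*14 = 20*14 = 280)
t = 332 (t = 280 + 52 = 332)
t + c((z(-4, 5) + 5)**2)*555 = 332 + (-4 + 5)**2*555 = 332 + 1**2*555 = 332 + 1*555 = 332 + 555 = 887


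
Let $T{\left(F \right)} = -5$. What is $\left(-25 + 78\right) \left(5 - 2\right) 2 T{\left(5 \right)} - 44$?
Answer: $-1634$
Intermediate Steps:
$\left(-25 + 78\right) \left(5 - 2\right) 2 T{\left(5 \right)} - 44 = \left(-25 + 78\right) \left(5 - 2\right) 2 \left(-5\right) - 44 = 53 \left(5 - 2\right) 2 \left(-5\right) - 44 = 53 \cdot 3 \cdot 2 \left(-5\right) - 44 = 53 \cdot 6 \left(-5\right) - 44 = 53 \left(-30\right) - 44 = -1590 - 44 = -1634$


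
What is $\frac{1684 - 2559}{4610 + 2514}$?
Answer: $- \frac{875}{7124} \approx -0.12282$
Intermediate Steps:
$\frac{1684 - 2559}{4610 + 2514} = - \frac{875}{7124}$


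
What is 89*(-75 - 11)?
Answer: -7654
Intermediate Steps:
89*(-75 - 11) = 89*(-86) = -7654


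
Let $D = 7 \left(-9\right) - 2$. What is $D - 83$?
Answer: $-148$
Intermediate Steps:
$D = -65$ ($D = -63 - 2 = -65$)
$D - 83 = -65 - 83 = -148$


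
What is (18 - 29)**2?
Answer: 121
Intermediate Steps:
(18 - 29)**2 = (-11)**2 = 121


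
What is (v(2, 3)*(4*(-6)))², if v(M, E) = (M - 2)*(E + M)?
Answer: 0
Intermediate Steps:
v(M, E) = (-2 + M)*(E + M)
(v(2, 3)*(4*(-6)))² = ((2² - 2*3 - 2*2 + 3*2)*(4*(-6)))² = ((4 - 6 - 4 + 6)*(-24))² = (0*(-24))² = 0² = 0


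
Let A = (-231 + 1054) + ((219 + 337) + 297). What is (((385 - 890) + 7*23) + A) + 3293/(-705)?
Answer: 935767/705 ≈ 1327.3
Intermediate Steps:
A = 1676 (A = 823 + (556 + 297) = 823 + 853 = 1676)
(((385 - 890) + 7*23) + A) + 3293/(-705) = (((385 - 890) + 7*23) + 1676) + 3293/(-705) = ((-505 + 161) + 1676) + 3293*(-1/705) = (-344 + 1676) - 3293/705 = 1332 - 3293/705 = 935767/705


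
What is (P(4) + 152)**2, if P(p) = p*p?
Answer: 28224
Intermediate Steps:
P(p) = p**2
(P(4) + 152)**2 = (4**2 + 152)**2 = (16 + 152)**2 = 168**2 = 28224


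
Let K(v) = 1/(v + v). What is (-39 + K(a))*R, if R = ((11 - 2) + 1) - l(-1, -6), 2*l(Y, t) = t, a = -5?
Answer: -5083/10 ≈ -508.30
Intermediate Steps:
l(Y, t) = t/2
K(v) = 1/(2*v)
R = 13 (R = ((11 - 2) + 1) - (-6)/2 = (9 + 1) - 1*(-3) = 10 + 3 = 13)
(-39 + K(a))*R = (-39 + (1/2)/(-5))*13 = (-39 + (1/2)*(-1/5))*13 = (-39 - 1/10)*13 = -391/10*13 = -5083/10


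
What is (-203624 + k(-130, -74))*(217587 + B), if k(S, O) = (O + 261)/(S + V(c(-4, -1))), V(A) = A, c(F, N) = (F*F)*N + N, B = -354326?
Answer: 4092996864185/147 ≈ 2.7844e+10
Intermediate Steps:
c(F, N) = N + N*F² (c(F, N) = F²*N + N = N*F² + N = N + N*F²)
k(S, O) = (261 + O)/(-17 + S) (k(S, O) = (O + 261)/(S - (1 + (-4)²)) = (261 + O)/(S - (1 + 16)) = (261 + O)/(S - 1*17) = (261 + O)/(S - 17) = (261 + O)/(-17 + S))
(-203624 + k(-130, -74))*(217587 + B) = (-203624 + (261 - 74)/(-17 - 130))*(217587 - 354326) = (-203624 + 187/(-147))*(-136739) = (-203624 - 1/147*187)*(-136739) = (-203624 - 187/147)*(-136739) = -29932915/147*(-136739) = 4092996864185/147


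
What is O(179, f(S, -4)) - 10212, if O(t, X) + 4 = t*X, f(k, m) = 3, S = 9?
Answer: -9679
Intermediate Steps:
O(t, X) = -4 + X*t (O(t, X) = -4 + t*X = -4 + X*t)
O(179, f(S, -4)) - 10212 = (-4 + 3*179) - 10212 = (-4 + 537) - 10212 = 533 - 10212 = -9679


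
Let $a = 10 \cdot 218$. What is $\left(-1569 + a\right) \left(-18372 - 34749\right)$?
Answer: $-32456931$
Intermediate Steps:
$a = 2180$
$\left(-1569 + a\right) \left(-18372 - 34749\right) = \left(-1569 + 2180\right) \left(-18372 - 34749\right) = 611 \left(-53121\right) = -32456931$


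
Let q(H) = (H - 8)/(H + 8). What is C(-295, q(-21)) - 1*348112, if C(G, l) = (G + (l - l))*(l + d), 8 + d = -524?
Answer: -2493791/13 ≈ -1.9183e+5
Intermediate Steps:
q(H) = (-8 + H)/(8 + H)
d = -532 (d = -8 - 524 = -532)
C(G, l) = G*(-532 + l) (C(G, l) = (G + (l - l))*(l - 532) = (G + 0)*(-532 + l) = G*(-532 + l))
C(-295, q(-21)) - 1*348112 = -295*(-532 + (-8 - 21)/(8 - 21)) - 1*348112 = -295*(-532 - 29/(-13)) - 348112 = -295*(-532 - 1/13*(-29)) - 348112 = -295*(-532 + 29/13) - 348112 = -295*(-6887/13) - 348112 = 2031665/13 - 348112 = -2493791/13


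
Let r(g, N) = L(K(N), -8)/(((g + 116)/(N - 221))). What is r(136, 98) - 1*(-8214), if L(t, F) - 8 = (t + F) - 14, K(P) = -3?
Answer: 690673/84 ≈ 8222.3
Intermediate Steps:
L(t, F) = -6 + F + t (L(t, F) = 8 + ((t + F) - 14) = 8 + ((F + t) - 14) = 8 + (-14 + F + t) = -6 + F + t)
r(g, N) = -17*(-221 + N)/(116 + g) (r(g, N) = (-6 - 8 - 3)/(((g + 116)/(N - 221))) = -17*(-221 + N)/(116 + g))
r(136, 98) - 1*(-8214) = 17*(221 - 1*98)/(116 + 136) - 1*(-8214) = 17*(221 - 98)/252 + 8214 = 17*(1/252)*123 + 8214 = 697/84 + 8214 = 690673/84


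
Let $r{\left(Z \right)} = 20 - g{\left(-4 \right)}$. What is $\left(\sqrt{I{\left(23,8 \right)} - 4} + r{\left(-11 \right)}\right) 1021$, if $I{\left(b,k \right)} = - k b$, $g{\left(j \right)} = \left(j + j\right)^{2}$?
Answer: $-44924 + 2042 i \sqrt{47} \approx -44924.0 + 13999.0 i$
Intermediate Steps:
$g{\left(j \right)} = 4 j^{2}$ ($g{\left(j \right)} = \left(2 j\right)^{2} = 4 j^{2}$)
$r{\left(Z \right)} = -44$ ($r{\left(Z \right)} = 20 - 4 \left(-4\right)^{2} = 20 - 4 \cdot 16 = 20 - 64 = -44$)
$I{\left(b,k \right)} = - b k$
$\left(\sqrt{I{\left(23,8 \right)} - 4} + r{\left(-11 \right)}\right) 1021 = \left(\sqrt{\left(-1\right) 23 \cdot 8 - 4} - 44\right) 1021 = \left(\sqrt{-184 - 4} - 44\right) 1021 = \left(\sqrt{-188} - 44\right) 1021 = \left(2 i \sqrt{47} - 44\right) 1021 = \left(-44 + 2 i \sqrt{47}\right) 1021 = -44924 + 2042 i \sqrt{47}$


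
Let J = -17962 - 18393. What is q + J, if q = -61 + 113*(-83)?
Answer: -45795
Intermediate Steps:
J = -36355
q = -9440 (q = -61 - 9379 = -9440)
q + J = -9440 - 36355 = -45795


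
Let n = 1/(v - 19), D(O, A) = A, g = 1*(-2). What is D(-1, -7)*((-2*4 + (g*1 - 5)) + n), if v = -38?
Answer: 5992/57 ≈ 105.12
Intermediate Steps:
g = -2
n = -1/57 (n = 1/(-38 - 19) = 1/(-57) = -1/57 ≈ -0.017544)
D(-1, -7)*((-2*4 + (g*1 - 5)) + n) = -7*((-2*4 + (-2*1 - 5)) - 1/57) = -7*((-8 + (-2 - 5)) - 1/57) = -7*((-8 - 7) - 1/57) = -7*(-15 - 1/57) = -7*(-856/57) = 5992/57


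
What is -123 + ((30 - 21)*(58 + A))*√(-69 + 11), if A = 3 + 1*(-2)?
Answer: -123 + 531*I*√58 ≈ -123.0 + 4044.0*I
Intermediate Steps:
A = 1 (A = 3 - 2 = 1)
-123 + ((30 - 21)*(58 + A))*√(-69 + 11) = -123 + ((30 - 21)*(58 + 1))*√(-69 + 11) = -123 + (9*59)*√(-58) = -123 + 531*(I*√58) = -123 + 531*I*√58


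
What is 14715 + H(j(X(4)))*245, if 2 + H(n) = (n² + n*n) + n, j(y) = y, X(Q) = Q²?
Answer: 143585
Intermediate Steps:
H(n) = -2 + n + 2*n² (H(n) = -2 + ((n² + n*n) + n) = -2 + ((n² + n²) + n) = -2 + (2*n² + n) = -2 + (n + 2*n²) = -2 + n + 2*n²)
14715 + H(j(X(4)))*245 = 14715 + (-2 + 4² + 2*(4²)²)*245 = 14715 + (-2 + 16 + 2*16²)*245 = 14715 + (-2 + 16 + 2*256)*245 = 14715 + (-2 + 16 + 512)*245 = 14715 + 526*245 = 14715 + 128870 = 143585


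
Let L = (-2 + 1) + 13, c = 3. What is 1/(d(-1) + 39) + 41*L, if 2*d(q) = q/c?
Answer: 114642/233 ≈ 492.03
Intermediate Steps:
d(q) = q/6 (d(q) = (q/3)/2 = q/6)
L = 12 (L = -1 + 13 = 12)
1/(d(-1) + 39) + 41*L = 1/((⅙)*(-1) + 39) + 41*12 = 1/(-⅙ + 39) + 492 = 1/(233/6) + 492 = 6/233 + 492 = 114642/233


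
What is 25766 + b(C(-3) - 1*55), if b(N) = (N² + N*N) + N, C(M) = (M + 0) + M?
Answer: 33147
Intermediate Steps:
C(M) = 2*M (C(M) = M + M = 2*M)
b(N) = N + 2*N² (b(N) = (N² + N²) + N = 2*N² + N = N + 2*N²)
25766 + b(C(-3) - 1*55) = 25766 + (2*(-3) - 1*55)*(1 + 2*(2*(-3) - 1*55)) = 25766 + (-6 - 55)*(1 + 2*(-6 - 55)) = 25766 - 61*(1 + 2*(-61)) = 25766 - 61*(1 - 122) = 25766 - 61*(-121) = 25766 + 7381 = 33147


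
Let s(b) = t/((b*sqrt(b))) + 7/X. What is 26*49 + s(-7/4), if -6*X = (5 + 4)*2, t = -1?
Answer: 3815/3 - 8*I*sqrt(7)/49 ≈ 1271.7 - 0.43196*I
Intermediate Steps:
X = -3 (X = -(5 + 4)*2/6 = -3*2/2 = -1/6*18 = -3)
s(b) = -7/3 - 1/b**(3/2) (s(b) = -1/(b*sqrt(b)) + 7/(-3) = -1/(b**(3/2)) + 7*(-1/3) = -1/b**(3/2) - 7/3 = -7/3 - 1/b**(3/2))
26*49 + s(-7/4) = 26*49 + (-7/3 - 1/(-7/4)**(3/2)) = 1274 + (-7/3 - 1/(-7*1/4)**(3/2)) = 1274 + (-7/3 - 1/(-7/4)**(3/2)) = 1274 + (-7/3 - 8*I*sqrt(7)/49) = 3815/3 - 8*I*sqrt(7)/49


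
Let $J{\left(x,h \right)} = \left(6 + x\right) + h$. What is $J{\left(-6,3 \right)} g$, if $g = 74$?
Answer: $222$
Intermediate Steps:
$J{\left(x,h \right)} = 6 + h + x$
$J{\left(-6,3 \right)} g = \left(6 + 3 - 6\right) 74 = 3 \cdot 74 = 222$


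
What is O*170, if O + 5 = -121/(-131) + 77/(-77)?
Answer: -113050/131 ≈ -862.98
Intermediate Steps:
O = -665/131 (O = -5 + (-121/(-131) + 77/(-77)) = -5 + (-121*(-1/131) + 77*(-1/77)) = -5 + (121/131 - 1) = -5 - 10/131 = -665/131 ≈ -5.0763)
O*170 = -665/131*170 = -113050/131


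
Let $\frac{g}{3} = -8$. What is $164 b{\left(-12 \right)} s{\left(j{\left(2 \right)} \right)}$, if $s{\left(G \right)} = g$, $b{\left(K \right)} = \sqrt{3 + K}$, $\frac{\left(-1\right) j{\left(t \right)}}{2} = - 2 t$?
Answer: $- 11808 i \approx - 11808.0 i$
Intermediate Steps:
$j{\left(t \right)} = 4 t$ ($j{\left(t \right)} = - 2 \left(- 2 t\right) = 4 t$)
$g = -24$ ($g = 3 \left(-8\right) = -24$)
$s{\left(G \right)} = -24$
$164 b{\left(-12 \right)} s{\left(j{\left(2 \right)} \right)} = 164 \sqrt{3 - 12} \left(-24\right) = 164 \sqrt{-9} \left(-24\right) = 164 \cdot 3 i \left(-24\right) = 492 i \left(-24\right) = - 11808 i$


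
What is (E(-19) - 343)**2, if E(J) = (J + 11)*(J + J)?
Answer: 1521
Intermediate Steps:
E(J) = 2*J*(11 + J) (E(J) = (11 + J)*(2*J) = 2*J*(11 + J))
(E(-19) - 343)**2 = (2*(-19)*(11 - 19) - 343)**2 = (2*(-19)*(-8) - 343)**2 = (304 - 343)**2 = (-39)**2 = 1521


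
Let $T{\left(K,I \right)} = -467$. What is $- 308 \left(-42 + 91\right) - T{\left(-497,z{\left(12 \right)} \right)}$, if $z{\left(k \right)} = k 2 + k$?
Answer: $-14625$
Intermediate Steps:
$z{\left(k \right)} = 3 k$ ($z{\left(k \right)} = 2 k + k = 3 k$)
$- 308 \left(-42 + 91\right) - T{\left(-497,z{\left(12 \right)} \right)} = - 308 \left(-42 + 91\right) - -467 = \left(-308\right) 49 + 467 = -15092 + 467 = -14625$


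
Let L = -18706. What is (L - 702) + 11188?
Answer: -8220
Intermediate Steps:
(L - 702) + 11188 = (-18706 - 702) + 11188 = -19408 + 11188 = -8220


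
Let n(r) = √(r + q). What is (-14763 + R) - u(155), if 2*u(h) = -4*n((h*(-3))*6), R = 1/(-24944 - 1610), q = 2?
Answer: -392016703/26554 + 4*I*√697 ≈ -14763.0 + 105.6*I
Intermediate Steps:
n(r) = √(2 + r) (n(r) = √(r + 2) = √(2 + r))
R = -1/26554 (R = 1/(-26554) = -1/26554 ≈ -3.7659e-5)
u(h) = -2*√(2 - 18*h) (u(h) = (-4*√(2 + (h*(-3))*6))/2 = (-4*√(2 - 3*h*6))/2 = (-4*√(2 - 18*h))/2 = -2*√(2 - 18*h))
(-14763 + R) - u(155) = (-14763 - 1/26554) - (-2)*√(2 - 18*155) = -392016703/26554 - (-2)*√(2 - 2790) = -392016703/26554 - (-2)*√(-2788) = -392016703/26554 - (-2)*2*I*√697 = -392016703/26554 - (-4)*I*√697 = -392016703/26554 + 4*I*√697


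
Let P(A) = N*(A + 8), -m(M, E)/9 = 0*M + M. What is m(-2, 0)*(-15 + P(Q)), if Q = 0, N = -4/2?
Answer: -558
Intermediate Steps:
m(M, E) = -9*M (m(M, E) = -9*(0*M + M) = -9*(0 + M) = -9*M)
N = -2 (N = -4*½ = -2)
P(A) = -16 - 2*A (P(A) = -2*(A + 8) = -2*(8 + A) = -16 - 2*A)
m(-2, 0)*(-15 + P(Q)) = (-9*(-2))*(-15 + (-16 - 2*0)) = 18*(-15 + (-16 + 0)) = 18*(-15 - 16) = 18*(-31) = -558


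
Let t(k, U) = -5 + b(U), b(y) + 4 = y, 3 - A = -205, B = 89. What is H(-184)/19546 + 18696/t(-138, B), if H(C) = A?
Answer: 22840541/97730 ≈ 233.71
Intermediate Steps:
A = 208 (A = 3 - 1*(-205) = 3 + 205 = 208)
H(C) = 208
b(y) = -4 + y
t(k, U) = -9 + U (t(k, U) = -5 + (-4 + U) = -9 + U)
H(-184)/19546 + 18696/t(-138, B) = 208/19546 + 18696/(-9 + 89) = 208*(1/19546) + 18696/80 = 104/9773 + 18696*(1/80) = 104/9773 + 2337/10 = 22840541/97730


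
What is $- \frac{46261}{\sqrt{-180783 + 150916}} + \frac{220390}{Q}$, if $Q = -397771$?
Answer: $- \frac{220390}{397771} + \frac{46261 i \sqrt{29867}}{29867} \approx -0.55406 + 267.68 i$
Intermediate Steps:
$- \frac{46261}{\sqrt{-180783 + 150916}} + \frac{220390}{Q} = - \frac{46261}{\sqrt{-180783 + 150916}} + \frac{220390}{-397771} = - \frac{46261}{\sqrt{-29867}} + 220390 \left(- \frac{1}{397771}\right) = - \frac{46261}{i \sqrt{29867}} - \frac{220390}{397771} = - 46261 \left(- \frac{i \sqrt{29867}}{29867}\right) - \frac{220390}{397771} = \frac{46261 i \sqrt{29867}}{29867} - \frac{220390}{397771} = - \frac{220390}{397771} + \frac{46261 i \sqrt{29867}}{29867}$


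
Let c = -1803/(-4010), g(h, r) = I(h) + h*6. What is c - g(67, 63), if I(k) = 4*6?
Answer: -1706457/4010 ≈ -425.55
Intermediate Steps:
I(k) = 24
g(h, r) = 24 + 6*h (g(h, r) = 24 + h*6 = 24 + 6*h)
c = 1803/4010 (c = -1803*(-1/4010) = 1803/4010 ≈ 0.44963)
c - g(67, 63) = 1803/4010 - (24 + 6*67) = 1803/4010 - (24 + 402) = 1803/4010 - 1*426 = 1803/4010 - 426 = -1706457/4010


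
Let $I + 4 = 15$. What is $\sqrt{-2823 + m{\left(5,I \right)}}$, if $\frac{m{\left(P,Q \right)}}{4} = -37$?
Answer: $i \sqrt{2971} \approx 54.507 i$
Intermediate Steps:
$I = 11$ ($I = -4 + 15 = 11$)
$m{\left(P,Q \right)} = -148$ ($m{\left(P,Q \right)} = 4 \left(-37\right) = -148$)
$\sqrt{-2823 + m{\left(5,I \right)}} = \sqrt{-2823 - 148} = \sqrt{-2971} = i \sqrt{2971}$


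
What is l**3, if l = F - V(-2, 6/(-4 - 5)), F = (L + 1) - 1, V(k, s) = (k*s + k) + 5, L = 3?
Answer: -64/27 ≈ -2.3704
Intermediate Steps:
V(k, s) = 5 + k + k*s (V(k, s) = (k + k*s) + 5 = 5 + k + k*s)
F = 3 (F = (3 + 1) - 1 = 4 - 1 = 3)
l = -4/3 (l = 3 - (5 - 2 - 12/(-4 - 5)) = 3 - (5 - 2 - 12/(-9)) = 3 - (5 - 2 - 12*(-1)/9) = 3 - (5 - 2 - 2*(-2/3)) = 3 - (5 - 2 + 4/3) = 3 - 1*13/3 = 3 - 13/3 = -4/3 ≈ -1.3333)
l**3 = (-4/3)**3 = -64/27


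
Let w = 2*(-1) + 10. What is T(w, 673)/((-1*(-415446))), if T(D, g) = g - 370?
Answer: 101/138482 ≈ 0.00072934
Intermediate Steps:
w = 8 (w = -2 + 10 = 8)
T(D, g) = -370 + g
T(w, 673)/((-1*(-415446))) = (-370 + 673)/((-1*(-415446))) = 303/415446 = 303*(1/415446) = 101/138482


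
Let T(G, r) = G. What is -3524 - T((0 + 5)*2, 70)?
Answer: -3534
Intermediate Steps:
-3524 - T((0 + 5)*2, 70) = -3524 - (0 + 5)*2 = -3524 - 5*2 = -3524 - 1*10 = -3524 - 10 = -3534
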